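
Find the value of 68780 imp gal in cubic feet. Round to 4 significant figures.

1 imperial gallon = 0.160544 ft³.
So 68780 × 0.160544 ≈ 11040 ft³.

11040 ft³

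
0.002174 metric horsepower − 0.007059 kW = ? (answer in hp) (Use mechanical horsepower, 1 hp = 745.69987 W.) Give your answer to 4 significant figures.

0.002174 PS = 0.00214426 hp and 0.007059 kW = 0.00946627 hp.
0.00214426 − 0.00946627 ≈ -0.007322 hp.

-0.007322 hp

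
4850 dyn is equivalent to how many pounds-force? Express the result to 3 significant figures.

0.0109 lbf

1 dyn = 2.24809e-6 lbf.
Then 4850 × 2.24809e-6 ≈ 0.0109 lbf.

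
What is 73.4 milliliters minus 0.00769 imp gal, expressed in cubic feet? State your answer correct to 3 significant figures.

0.00136 cubic feet

73.4 mL = 0.00259210 ft³ and 0.00769 imp gal = 0.00123458 ft³.
0.00259210 − 0.00123458 ≈ 0.00136 ft³.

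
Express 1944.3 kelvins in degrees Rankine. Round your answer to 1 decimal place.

3499.7 °R

°R = K × 9/5.
Applying the formula gives 3499.7 °R.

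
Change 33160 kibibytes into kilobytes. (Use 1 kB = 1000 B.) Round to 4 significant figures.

33960 kilobytes

1 kibibyte = 1.02400 kB.
33160 × 1.02400 ≈ 33960 kB.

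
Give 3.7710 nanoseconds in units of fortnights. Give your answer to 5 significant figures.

3.1176e-15 fortnights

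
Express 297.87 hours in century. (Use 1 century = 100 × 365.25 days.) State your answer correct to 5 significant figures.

1 h = 1.14077e-6 century.
Thus 297.87 × 1.14077e-6 ≈ 0.00033980 century.

0.00033980 century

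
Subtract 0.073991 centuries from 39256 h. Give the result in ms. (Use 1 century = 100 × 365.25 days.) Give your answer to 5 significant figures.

39256 h = 1.41322e+11 ms and 0.073991 century = 2.33498e+11 ms.
1.41322e+11 − 2.33498e+11 ≈ -9.2176e+10 ms.

-9.2176e+10 ms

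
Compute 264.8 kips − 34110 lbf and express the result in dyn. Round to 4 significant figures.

1.026e+11 dyn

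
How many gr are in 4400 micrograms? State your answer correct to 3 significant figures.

1 μg = 1.54324e-5 grains.
Thus 4400 × 1.54324e-5 ≈ 0.0679 gr.

0.0679 gr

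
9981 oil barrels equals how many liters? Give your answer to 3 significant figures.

1 bbl = 158.987 L.
Then 9981 × 158.987 ≈ 1.59 × 10^6 L.

1.59 × 10^6 L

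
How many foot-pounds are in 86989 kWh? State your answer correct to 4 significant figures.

1 kilowatt-hour = 2.65522e+6 ft·lbf.
86989 × 2.65522e+6 ≈ 2.310e+11 ft·lbf.

2.310e+11 foot-pounds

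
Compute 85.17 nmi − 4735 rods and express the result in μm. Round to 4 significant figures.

1.339 × 10^11 μm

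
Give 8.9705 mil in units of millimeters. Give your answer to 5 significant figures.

0.22785 millimeters

1 mil = 0.0254000 mm.
Thus 8.9705 × 0.0254000 ≈ 0.22785 mm.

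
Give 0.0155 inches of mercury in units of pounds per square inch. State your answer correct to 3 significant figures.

0.00761 psi

1 inch of mercury = 0.491154 psi.
0.0155 × 0.491154 ≈ 0.00761 psi.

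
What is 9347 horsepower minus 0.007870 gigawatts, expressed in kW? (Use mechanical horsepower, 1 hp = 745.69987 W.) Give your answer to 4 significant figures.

9347 hp = 6970.06 kW and 0.007870 GW = 7870.00 kW.
6970.06 − 7870.00 ≈ -899.9 kW.

-899.9 kilowatts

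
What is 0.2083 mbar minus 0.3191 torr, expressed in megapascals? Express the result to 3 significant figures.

0.2083 mbar = 2.08300e-5 MPa and 0.3191 torr = 4.25432e-5 MPa.
2.08300e-5 − 4.25432e-5 ≈ -2.17e-5 MPa.

-2.17e-5 MPa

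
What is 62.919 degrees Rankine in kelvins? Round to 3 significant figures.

°R = K × 9/5.
Applying the formula gives 35.0 K.

35.0 kelvins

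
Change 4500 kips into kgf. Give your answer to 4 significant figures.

1 kip = 453.592 kilograms-force.
4500 × 453.592 ≈ 2.041 × 10^6 kgf.

2.041 × 10^6 kilograms-force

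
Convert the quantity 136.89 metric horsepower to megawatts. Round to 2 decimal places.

0.10 megawatts

1 metric horsepower = 0.000735499 MW.
Thus 136.89 × 0.000735499 ≈ 0.10 MW.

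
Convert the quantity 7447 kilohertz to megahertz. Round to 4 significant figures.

1 kHz = 0.00100000 MHz.
Then 7447 × 0.00100000 ≈ 7.447 MHz.

7.447 MHz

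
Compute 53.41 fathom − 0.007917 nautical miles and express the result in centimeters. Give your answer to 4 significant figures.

53.41 fathom = 9767.62 cm and 0.007917 nmi = 1466.23 cm.
9767.62 − 1466.23 ≈ 8301 cm.

8301 centimeters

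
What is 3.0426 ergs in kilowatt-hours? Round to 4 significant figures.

1 erg = 2.77778e-14 kWh.
3.0426 × 2.77778e-14 ≈ 8.452e-14 kWh.

8.452e-14 kilowatt-hours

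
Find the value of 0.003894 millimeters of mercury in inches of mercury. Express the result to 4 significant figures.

0.0001533 inHg

1 mmHg = 0.0393701 inHg.
0.003894 × 0.0393701 ≈ 0.0001533 inHg.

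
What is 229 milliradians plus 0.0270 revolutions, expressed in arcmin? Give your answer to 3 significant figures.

1370 arcminutes

229 mrad = 787.244 arcmin and 0.0270 rev = 583.200 arcmin.
787.244 + 583.200 ≈ 1370 arcmin.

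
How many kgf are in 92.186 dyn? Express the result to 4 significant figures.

9.400e-5 kgf

1 dyn = 1.01972e-6 kilograms-force.
Then 92.186 × 1.01972e-6 ≈ 9.400e-5 kgf.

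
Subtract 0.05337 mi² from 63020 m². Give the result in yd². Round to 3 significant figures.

-89900 square yards

63020 m² = 75371.3 yd² and 0.05337 mi² = 165319 yd².
75371.3 − 165319 ≈ -89900 yd².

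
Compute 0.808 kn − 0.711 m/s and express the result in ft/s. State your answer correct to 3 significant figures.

-0.969 ft/s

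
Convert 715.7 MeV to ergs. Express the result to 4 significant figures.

1 MeV = 1.60218e-6 erg.
Then 715.7 × 1.60218e-6 ≈ 0.001147 erg.

0.001147 ergs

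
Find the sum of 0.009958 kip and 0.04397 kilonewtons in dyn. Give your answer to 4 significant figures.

0.009958 kip = 4.42954e+6 dyn and 0.04397 kN = 4.39700e+6 dyn.
4.42954e+6 + 4.39700e+6 ≈ 8.827e+6 dyn.

8.827e+6 dyn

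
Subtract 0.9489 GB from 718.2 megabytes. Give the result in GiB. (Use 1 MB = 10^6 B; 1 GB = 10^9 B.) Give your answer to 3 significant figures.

718.2 MB = 0.668876 GiB and 0.9489 GB = 0.883732 GiB.
0.668876 − 0.883732 ≈ -0.215 GiB.

-0.215 GiB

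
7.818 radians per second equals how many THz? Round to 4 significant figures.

1.244 × 10^-12 THz

1 radian per second = 1.59155 × 10^-13 THz.
So 7.818 × 1.59155 × 10^-13 ≈ 1.244 × 10^-12 THz.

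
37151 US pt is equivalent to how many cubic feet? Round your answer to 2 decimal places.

1 US pint = 0.0167101 cubic feet.
37151 × 0.0167101 ≈ 620.80 ft³.

620.80 ft³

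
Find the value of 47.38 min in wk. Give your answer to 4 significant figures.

0.004700 weeks

1 minute = 9.92063 × 10^-5 weeks.
So 47.38 × 9.92063 × 10^-5 ≈ 0.004700 wk.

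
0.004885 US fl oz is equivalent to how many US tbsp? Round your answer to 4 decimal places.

0.0098 US tbsp

1 US fl oz = 2.00000 US tbsp.
So 0.004885 × 2.00000 ≈ 0.0098 US tbsp.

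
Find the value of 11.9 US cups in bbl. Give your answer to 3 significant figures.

0.0177 bbl

1 US cup = 0.00148810 bbl.
11.9 × 0.00148810 ≈ 0.0177 bbl.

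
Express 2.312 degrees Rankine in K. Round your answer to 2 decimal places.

°R = K × 9/5.
Applying the formula gives 1.28 K.

1.28 K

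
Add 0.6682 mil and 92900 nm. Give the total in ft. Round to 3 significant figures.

0.6682 mil = 5.56833e-5 ft and 92900 nm = 0.000304790 ft.
5.56833e-5 + 0.000304790 ≈ 0.000360 ft.

0.000360 feet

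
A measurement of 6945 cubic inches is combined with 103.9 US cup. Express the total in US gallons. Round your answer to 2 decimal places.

36.56 US gal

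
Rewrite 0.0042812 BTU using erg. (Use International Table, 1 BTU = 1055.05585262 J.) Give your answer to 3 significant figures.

1 British thermal unit = 1.05506e+10 erg.
So 0.0042812 × 1.05506e+10 ≈ 4.52e+7 erg.

4.52e+7 erg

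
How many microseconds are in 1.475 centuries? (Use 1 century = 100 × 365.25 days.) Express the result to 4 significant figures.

4.655 × 10^15 microseconds

1 century = 3.15576 × 10^15 μs.
1.475 × 3.15576 × 10^15 ≈ 4.655 × 10^15 μs.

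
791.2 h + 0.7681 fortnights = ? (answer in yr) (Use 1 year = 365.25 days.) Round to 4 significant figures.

791.2 h = 0.0902578 yr and 0.7681 fortnight = 0.0294412 yr.
0.0902578 + 0.0294412 ≈ 0.1197 yr.

0.1197 yr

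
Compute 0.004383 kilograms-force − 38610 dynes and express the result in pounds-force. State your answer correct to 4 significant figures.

-0.07714 lbf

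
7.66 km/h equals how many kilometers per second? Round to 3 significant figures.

0.00213 kilometers per second

1 kilometer per hour = 0.000277778 km/s.
Thus 7.66 × 0.000277778 ≈ 0.00213 km/s.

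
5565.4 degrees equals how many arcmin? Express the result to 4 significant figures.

1 degree = 60.0000 arcmin.
5565.4 × 60.0000 ≈ 333900 arcmin.

333900 arcmin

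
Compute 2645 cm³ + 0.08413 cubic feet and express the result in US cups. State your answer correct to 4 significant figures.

2645 cm³ = 11.1798 US cup and 0.08413 ft³ = 10.0694 US cup.
11.1798 + 10.0694 ≈ 21.25 US cup.

21.25 US cups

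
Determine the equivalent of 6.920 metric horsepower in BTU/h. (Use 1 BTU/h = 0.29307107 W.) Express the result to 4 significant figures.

17370 BTU/h

1 PS = 2509.63 BTU/h.
Thus 6.920 × 2509.63 ≈ 17370 BTU/h.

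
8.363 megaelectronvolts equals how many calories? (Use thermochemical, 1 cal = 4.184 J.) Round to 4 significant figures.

3.202 × 10^-13 cal

1 MeV = 3.82929 × 10^-14 calories.
So 8.363 × 3.82929 × 10^-14 ≈ 3.202 × 10^-13 cal.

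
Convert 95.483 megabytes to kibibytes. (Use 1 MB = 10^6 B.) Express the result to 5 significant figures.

1 megabyte = 976.5625 kibibytes.
Thus 95.483 × 976.5625 ≈ 93245 KiB.

93245 KiB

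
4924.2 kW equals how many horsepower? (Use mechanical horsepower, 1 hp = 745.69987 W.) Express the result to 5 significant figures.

6603.5 hp

1 kW = 1.34102 hp.
So 4924.2 × 1.34102 ≈ 6603.5 hp.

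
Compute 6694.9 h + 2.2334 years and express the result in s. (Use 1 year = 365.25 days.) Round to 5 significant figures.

9.4582e+7 s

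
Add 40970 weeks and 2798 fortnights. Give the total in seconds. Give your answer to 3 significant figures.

2.82e+10 s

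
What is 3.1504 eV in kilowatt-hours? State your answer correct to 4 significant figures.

1 eV = 4.45049e-26 kWh.
3.1504 × 4.45049e-26 ≈ 1.402e-25 kWh.

1.402e-25 kWh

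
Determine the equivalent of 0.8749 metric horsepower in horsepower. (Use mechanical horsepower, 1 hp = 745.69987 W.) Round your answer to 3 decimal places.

0.863 hp

1 metric horsepower = 0.986320 hp.
Then 0.8749 × 0.986320 ≈ 0.863 hp.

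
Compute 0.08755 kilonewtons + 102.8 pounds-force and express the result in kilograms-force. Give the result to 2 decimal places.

55.56 kgf

0.08755 kN = 8.92762 kgf and 102.8 lbf = 46.6293 kgf.
8.92762 + 46.6293 ≈ 55.56 kgf.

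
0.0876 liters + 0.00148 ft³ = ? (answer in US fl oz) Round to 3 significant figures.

0.0876 L = 2.96211 US fl oz and 0.00148 ft³ = 1.41711 US fl oz.
2.96211 + 1.41711 ≈ 4.38 US fl oz.

4.38 US fluid ounces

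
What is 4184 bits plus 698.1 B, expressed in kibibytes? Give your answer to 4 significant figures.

1.192 KiB

4184 bit = 0.510742 KiB and 698.1 B = 0.681738 KiB.
0.510742 + 0.681738 ≈ 1.192 KiB.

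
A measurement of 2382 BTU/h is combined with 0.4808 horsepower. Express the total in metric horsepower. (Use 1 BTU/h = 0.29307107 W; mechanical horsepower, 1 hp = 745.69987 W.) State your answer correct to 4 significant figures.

2382 BTU/h = 0.949145 PS and 0.4808 hp = 0.487469 PS.
0.949145 + 0.487469 ≈ 1.437 PS.

1.437 PS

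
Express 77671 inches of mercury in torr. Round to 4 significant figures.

1.973e+6 torr

1 inch of mercury = 25.4000 torr.
Then 77671 × 25.4000 ≈ 1.973e+6 torr.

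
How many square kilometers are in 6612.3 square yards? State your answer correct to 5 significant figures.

1 square yard = 8.36127e-7 km².
So 6612.3 × 8.36127e-7 ≈ 0.0055287 km².

0.0055287 km²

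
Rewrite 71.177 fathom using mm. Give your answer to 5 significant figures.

130170 mm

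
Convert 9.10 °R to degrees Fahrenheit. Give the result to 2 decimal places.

-450.57 °F

°R = °F + 459.67.
Applying the formula gives -450.57 °F.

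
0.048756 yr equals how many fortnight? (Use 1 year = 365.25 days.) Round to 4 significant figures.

1 yr = 26.0893 fortnight.
Then 0.048756 × 26.0893 ≈ 1.272 fortnight.

1.272 fortnight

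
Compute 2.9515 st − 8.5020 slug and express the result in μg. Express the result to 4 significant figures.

2.9515 st = 1.87429e+10 μg and 8.5020 slug = 1.24077e+11 μg.
1.87429e+10 − 1.24077e+11 ≈ -1.053e+11 μg.

-1.053e+11 micrograms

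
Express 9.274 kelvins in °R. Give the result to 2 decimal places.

16.69 degrees Rankine

°R = K × 9/5.
Applying the formula gives 16.69 °R.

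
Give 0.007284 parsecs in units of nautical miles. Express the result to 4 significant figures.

1.214e+11 nautical miles

1 pc = 1.66613e+13 nmi.
Then 0.007284 × 1.66613e+13 ≈ 1.214e+11 nmi.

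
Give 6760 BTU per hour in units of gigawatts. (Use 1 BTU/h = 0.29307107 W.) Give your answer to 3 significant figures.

1 BTU/h = 2.93071e-10 GW.
So 6760 × 2.93071e-10 ≈ 1.98e-6 GW.

1.98e-6 gigawatts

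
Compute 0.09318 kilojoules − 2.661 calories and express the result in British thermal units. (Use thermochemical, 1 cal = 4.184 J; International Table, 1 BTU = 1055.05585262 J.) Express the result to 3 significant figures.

0.09318 kJ = 0.0883176 BTU and 2.661 cal = 0.0105526 BTU.
0.0883176 − 0.0105526 ≈ 0.0778 BTU.

0.0778 British thermal units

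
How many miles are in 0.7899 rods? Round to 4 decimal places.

0.0025 miles

1 rod = 0.00312500 miles.
Thus 0.7899 × 0.00312500 ≈ 0.0025 mi.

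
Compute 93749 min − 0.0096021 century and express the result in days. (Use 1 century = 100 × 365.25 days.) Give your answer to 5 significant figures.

93749 min = 65.1035 d and 0.0096021 century = 350.717 d.
65.1035 − 350.717 ≈ -285.61 d.

-285.61 days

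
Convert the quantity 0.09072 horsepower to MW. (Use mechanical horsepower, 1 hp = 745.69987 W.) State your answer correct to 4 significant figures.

1 hp = 0.000745700 MW.
So 0.09072 × 0.000745700 ≈ 6.765e-5 MW.

6.765e-5 MW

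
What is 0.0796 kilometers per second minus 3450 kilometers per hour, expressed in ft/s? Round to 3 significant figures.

-2880 ft/s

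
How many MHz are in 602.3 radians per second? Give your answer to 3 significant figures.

9.59 × 10^-5 MHz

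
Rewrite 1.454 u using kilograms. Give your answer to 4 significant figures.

1 atomic mass unit = 1.66054 × 10^-27 kilograms.
So 1.454 × 1.66054 × 10^-27 ≈ 2.414 × 10^-27 kg.

2.414 × 10^-27 kilograms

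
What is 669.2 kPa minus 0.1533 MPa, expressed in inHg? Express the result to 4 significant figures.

152.3 inHg

669.2 kPa = 197.615 inHg and 0.1533 MPa = 45.2695 inHg.
197.615 − 45.2695 ≈ 152.3 inHg.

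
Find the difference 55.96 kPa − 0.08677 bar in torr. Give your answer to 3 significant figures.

55.96 kPa = 419.735 torr and 0.08677 bar = 65.0829 torr.
419.735 − 65.0829 ≈ 355 torr.

355 torr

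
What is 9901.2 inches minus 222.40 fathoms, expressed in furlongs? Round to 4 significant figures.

9901.2 in = 1.25015 furlong and 222.40 fathom = 2.02182 furlong.
1.25015 − 2.02182 ≈ -0.7717 furlong.

-0.7717 furlong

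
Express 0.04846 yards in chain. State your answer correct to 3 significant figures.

0.00220 chain

1 yd = 0.0454545 chains.
Thus 0.04846 × 0.0454545 ≈ 0.00220 chain.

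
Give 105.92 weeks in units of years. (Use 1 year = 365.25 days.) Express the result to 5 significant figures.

2.0300 yr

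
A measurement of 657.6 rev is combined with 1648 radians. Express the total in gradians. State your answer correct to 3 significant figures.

368000 grad

657.6 rev = 263040 grad and 1648 rad = 104915 grad.
263040 + 104915 ≈ 368000 grad.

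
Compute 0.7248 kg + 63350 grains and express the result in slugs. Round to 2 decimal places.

0.33 slug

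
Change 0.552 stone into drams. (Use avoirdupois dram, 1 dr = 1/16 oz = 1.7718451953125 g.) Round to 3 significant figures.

1980 drams

1 stone = 3584.00 drams.
Thus 0.552 × 3584.00 ≈ 1980 dr.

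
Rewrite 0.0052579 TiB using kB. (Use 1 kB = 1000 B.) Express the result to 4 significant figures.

5.781 × 10^6 kilobytes

1 TiB = 1.09951 × 10^9 kilobytes.
0.0052579 × 1.09951 × 10^9 ≈ 5.781 × 10^6 kB.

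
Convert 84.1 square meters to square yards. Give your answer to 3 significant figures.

1 square meter = 1.19599 square yards.
So 84.1 × 1.19599 ≈ 101 yd².

101 yd²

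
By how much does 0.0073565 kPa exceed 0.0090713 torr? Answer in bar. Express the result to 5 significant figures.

0.0073565 kPa = 7.35650e-5 bar and 0.0090713 torr = 1.20941e-5 bar.
7.35650e-5 − 1.20941e-5 ≈ 6.1471e-5 bar.

6.1471e-5 bar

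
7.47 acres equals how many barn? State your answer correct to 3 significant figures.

1 acre = 4.04686e+31 barns.
Thus 7.47 × 4.04686e+31 ≈ 3.02e+32 barn.

3.02e+32 barn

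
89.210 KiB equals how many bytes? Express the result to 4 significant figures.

91350 B

1 kibibyte = 1024.00 B.
Thus 89.210 × 1024.00 ≈ 91350 B.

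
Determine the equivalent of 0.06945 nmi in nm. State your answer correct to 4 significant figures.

1 nautical mile = 1.85200e+12 nm.
Thus 0.06945 × 1.85200e+12 ≈ 1.286e+11 nm.

1.286e+11 nanometers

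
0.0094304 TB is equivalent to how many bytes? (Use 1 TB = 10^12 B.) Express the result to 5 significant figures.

1 TB = 1.00000 × 10^12 B.
So 0.0094304 × 1.00000 × 10^12 ≈ 9.4304 × 10^9 B.

9.4304 × 10^9 B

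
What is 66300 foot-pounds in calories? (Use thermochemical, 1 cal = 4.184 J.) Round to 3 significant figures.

1 foot-pound = 0.324048 cal.
So 66300 × 0.324048 ≈ 21500 cal.

21500 cal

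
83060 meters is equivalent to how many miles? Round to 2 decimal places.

51.61 miles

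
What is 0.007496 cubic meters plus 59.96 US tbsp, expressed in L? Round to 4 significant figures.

0.007496 m³ = 7.49600 L and 59.96 US tbsp = 0.886614 L.
7.49600 + 0.886614 ≈ 8.383 L.

8.383 L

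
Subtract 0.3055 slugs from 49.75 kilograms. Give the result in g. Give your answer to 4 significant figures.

45290 g

49.75 kg = 49750.0 g and 0.3055 slug = 4458.44 g.
49750.0 − 4458.44 ≈ 45290 g.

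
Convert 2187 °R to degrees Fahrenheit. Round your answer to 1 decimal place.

°R = °F + 459.67.
Applying the formula gives 1727.3 °F.

1727.3 °F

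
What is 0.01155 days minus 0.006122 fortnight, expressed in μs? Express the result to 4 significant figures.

-6.407 × 10^9 μs

0.01155 d = 9.97920 × 10^8 μs and 0.006122 fortnight = 7.40517 × 10^9 μs.
9.97920 × 10^8 − 7.40517 × 10^9 ≈ -6.407 × 10^9 μs.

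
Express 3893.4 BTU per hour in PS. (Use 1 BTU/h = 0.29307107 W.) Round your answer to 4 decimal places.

1 BTU/h = 0.000398466 PS.
Thus 3893.4 × 0.000398466 ≈ 1.5514 PS.

1.5514 PS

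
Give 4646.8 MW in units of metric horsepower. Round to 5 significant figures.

1 megawatt = 1359.62 PS.
So 4646.8 × 1359.62 ≈ 6.3179 × 10^6 PS.

6.3179 × 10^6 PS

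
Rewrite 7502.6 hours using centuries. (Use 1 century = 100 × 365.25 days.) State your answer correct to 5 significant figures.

0.0085587 century

1 hour = 1.14077 × 10^-6 century.
So 7502.6 × 1.14077 × 10^-6 ≈ 0.0085587 century.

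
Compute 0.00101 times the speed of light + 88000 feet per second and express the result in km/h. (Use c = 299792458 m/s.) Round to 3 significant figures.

1.19 × 10^6 kilometers per hour

0.00101 c = 1.09005 × 10^6 km/h and 88000 ft/s = 96560.6 km/h.
1.09005 × 10^6 + 96560.6 ≈ 1.19 × 10^6 km/h.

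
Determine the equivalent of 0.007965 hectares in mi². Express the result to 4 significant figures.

1 ha = 0.00386102 mi².
So 0.007965 × 0.00386102 ≈ 3.075 × 10^-5 mi².

3.075 × 10^-5 mi²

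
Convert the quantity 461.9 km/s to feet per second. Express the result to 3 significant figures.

1 kilometer per second = 3280.84 ft/s.
461.9 × 3280.84 ≈ 1.52 × 10^6 ft/s.

1.52 × 10^6 ft/s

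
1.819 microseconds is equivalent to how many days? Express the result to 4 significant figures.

1 microsecond = 1.15741 × 10^-11 d.
Then 1.819 × 1.15741 × 10^-11 ≈ 2.105 × 10^-11 d.

2.105 × 10^-11 d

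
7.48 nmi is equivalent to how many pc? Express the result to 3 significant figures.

4.49 × 10^-13 parsecs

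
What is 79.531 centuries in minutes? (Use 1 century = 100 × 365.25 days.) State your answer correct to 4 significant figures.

4.183e+9 minutes

1 century = 5.25960e+7 min.
79.531 × 5.25960e+7 ≈ 4.183e+9 min.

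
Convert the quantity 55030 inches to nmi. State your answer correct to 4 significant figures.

0.7547 nmi

1 inch = 1.37149e-5 nmi.
55030 × 1.37149e-5 ≈ 0.7547 nmi.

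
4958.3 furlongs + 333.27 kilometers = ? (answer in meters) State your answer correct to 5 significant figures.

1.3307 × 10^6 m

4958.3 furlong = 997451 m and 333.27 km = 333270 m.
997451 + 333270 ≈ 1.3307 × 10^6 m.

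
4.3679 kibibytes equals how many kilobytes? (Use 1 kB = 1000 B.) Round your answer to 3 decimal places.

4.473 kilobytes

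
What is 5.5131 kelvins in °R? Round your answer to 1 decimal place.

9.9 degrees Rankine

°R = K × 9/5.
Applying the formula gives 9.9 °R.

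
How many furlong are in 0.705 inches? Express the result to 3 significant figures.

8.90 × 10^-5 furlong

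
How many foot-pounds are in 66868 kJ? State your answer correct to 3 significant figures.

4.93 × 10^7 foot-pounds

1 kilojoule = 737.562 ft·lbf.
So 66868 × 737.562 ≈ 4.93 × 10^7 ft·lbf.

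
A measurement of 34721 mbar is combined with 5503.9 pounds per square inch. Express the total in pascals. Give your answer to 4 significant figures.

4.142 × 10^7 pascals

34721 mbar = 3.47210 × 10^6 Pa and 5503.9 psi = 3.79481 × 10^7 Pa.
3.47210 × 10^6 + 3.79481 × 10^7 ≈ 4.142 × 10^7 Pa.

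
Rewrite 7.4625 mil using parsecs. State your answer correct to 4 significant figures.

6.143 × 10^-21 parsecs

1 mil = 8.23158 × 10^-22 pc.
7.4625 × 8.23158 × 10^-22 ≈ 6.143 × 10^-21 pc.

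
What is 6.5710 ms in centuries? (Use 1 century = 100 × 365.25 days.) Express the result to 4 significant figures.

1 millisecond = 3.16881 × 10^-13 centuries.
Thus 6.5710 × 3.16881 × 10^-13 ≈ 2.082 × 10^-12 century.

2.082 × 10^-12 centuries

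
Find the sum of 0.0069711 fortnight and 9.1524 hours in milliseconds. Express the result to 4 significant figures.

4.138e+7 ms

0.0069711 fortnight = 8.43224e+6 ms and 9.1524 h = 3.29486e+7 ms.
8.43224e+6 + 3.29486e+7 ≈ 4.138e+7 ms.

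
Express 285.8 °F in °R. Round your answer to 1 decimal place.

745.5 °R

°R = °F + 459.67.
Applying the formula gives 745.5 °R.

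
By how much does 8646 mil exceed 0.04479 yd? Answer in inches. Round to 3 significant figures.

8646 mil = 8.64600 in and 0.04479 yd = 1.61244 in.
8.64600 − 1.61244 ≈ 7.03 in.

7.03 inches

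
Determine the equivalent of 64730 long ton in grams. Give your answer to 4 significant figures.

6.577e+10 g

1 long ton = 1.01605e+6 grams.
Then 64730 × 1.01605e+6 ≈ 6.577e+10 g.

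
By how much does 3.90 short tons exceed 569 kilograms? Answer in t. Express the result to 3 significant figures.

2.97 t

3.90 short ton = 3.53802 t and 569 kg = 0.569000 t.
3.53802 − 0.569000 ≈ 2.97 t.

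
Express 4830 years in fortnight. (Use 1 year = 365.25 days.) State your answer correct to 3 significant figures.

1 yr = 26.0893 fortnight.
Thus 4830 × 26.0893 ≈ 126000 fortnight.

126000 fortnight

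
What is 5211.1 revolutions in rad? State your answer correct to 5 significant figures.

1 revolution = 6.28319 rad.
So 5211.1 × 6.28319 ≈ 32742 rad.

32742 rad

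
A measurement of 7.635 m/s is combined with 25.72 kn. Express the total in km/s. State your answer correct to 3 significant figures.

7.635 m/s = 0.00763500 km/s and 25.72 kn = 0.0132315 km/s.
0.00763500 + 0.0132315 ≈ 0.0209 km/s.

0.0209 km/s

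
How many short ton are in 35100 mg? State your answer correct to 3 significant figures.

1 mg = 1.10231 × 10^-9 short tons.
So 35100 × 1.10231 × 10^-9 ≈ 3.87 × 10^-5 short ton.

3.87 × 10^-5 short ton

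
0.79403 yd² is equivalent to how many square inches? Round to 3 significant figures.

1030 in²

1 square yard = 1296.00 square inches.
0.79403 × 1296.00 ≈ 1030 in².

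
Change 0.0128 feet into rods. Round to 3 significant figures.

1 foot = 0.0606061 rods.
Thus 0.0128 × 0.0606061 ≈ 0.000776 rod.

0.000776 rods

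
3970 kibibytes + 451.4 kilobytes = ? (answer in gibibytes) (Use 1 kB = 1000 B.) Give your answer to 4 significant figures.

3970 KiB = 0.00378609 GiB and 451.4 kB = 0.000420399 GiB.
0.00378609 + 0.000420399 ≈ 0.004206 GiB.

0.004206 gibibytes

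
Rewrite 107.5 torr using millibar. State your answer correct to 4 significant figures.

1 torr = 1.33322 millibar.
So 107.5 × 1.33322 ≈ 143.3 mbar.

143.3 millibar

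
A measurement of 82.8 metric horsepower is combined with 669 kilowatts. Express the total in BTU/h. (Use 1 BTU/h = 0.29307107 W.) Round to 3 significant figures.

2.49e+6 BTU/h

82.8 PS = 207797 BTU/h and 669 kW = 2.28272e+6 BTU/h.
207797 + 2.28272e+6 ≈ 2.49e+6 BTU/h.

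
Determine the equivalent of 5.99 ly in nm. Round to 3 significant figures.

1 ly = 9.46073 × 10^24 nm.
Then 5.99 × 9.46073 × 10^24 ≈ 5.67 × 10^25 nm.

5.67 × 10^25 nanometers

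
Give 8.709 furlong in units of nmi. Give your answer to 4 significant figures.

0.9460 nautical miles

1 furlong = 0.108622 nmi.
So 8.709 × 0.108622 ≈ 0.9460 nmi.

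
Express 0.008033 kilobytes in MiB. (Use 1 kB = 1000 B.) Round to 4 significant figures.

7.661e-6 mebibytes

1 kB = 0.000953674 MiB.
0.008033 × 0.000953674 ≈ 7.661e-6 MiB.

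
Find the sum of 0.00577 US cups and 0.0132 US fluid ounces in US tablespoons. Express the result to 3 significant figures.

0.00577 US cup = 0.0923200 US tbsp and 0.0132 US fl oz = 0.0264000 US tbsp.
0.0923200 + 0.0264000 ≈ 0.119 US tbsp.

0.119 US tablespoons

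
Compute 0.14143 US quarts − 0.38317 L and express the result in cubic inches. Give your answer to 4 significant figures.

-15.21 in³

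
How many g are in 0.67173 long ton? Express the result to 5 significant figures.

1 long ton = 1.01605e+6 g.
So 0.67173 × 1.01605e+6 ≈ 682510 g.

682510 grams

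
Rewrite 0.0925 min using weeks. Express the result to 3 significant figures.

9.18e-6 wk

1 min = 9.92063e-5 weeks.
Then 0.0925 × 9.92063e-5 ≈ 9.18e-6 wk.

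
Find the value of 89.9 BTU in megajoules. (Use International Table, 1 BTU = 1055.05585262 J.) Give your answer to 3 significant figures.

1 British thermal unit = 0.00105506 MJ.
Thus 89.9 × 0.00105506 ≈ 0.0948 MJ.

0.0948 megajoules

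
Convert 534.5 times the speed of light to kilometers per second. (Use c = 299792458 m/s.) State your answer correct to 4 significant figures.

1 c = 299792 km/s.
So 534.5 × 299792 ≈ 1.602e+8 km/s.

1.602e+8 kilometers per second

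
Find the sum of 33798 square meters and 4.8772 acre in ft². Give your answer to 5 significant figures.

576250 square feet

33798 m² = 363799 ft² and 4.8772 acre = 212451 ft².
363799 + 212451 ≈ 576250 ft².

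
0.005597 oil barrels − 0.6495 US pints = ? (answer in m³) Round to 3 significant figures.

0.005597 bbl = 0.000889852 m³ and 0.6495 US pt = 0.000307328 m³.
0.000889852 − 0.000307328 ≈ 0.000583 m³.

0.000583 m³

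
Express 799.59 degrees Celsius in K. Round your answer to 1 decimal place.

1072.7 K

K = °C + 273.15.
Applying the formula gives 1072.7 K.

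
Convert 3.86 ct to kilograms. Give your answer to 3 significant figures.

1 carat = 0.000200000 kilograms.
3.86 × 0.000200000 ≈ 0.000772 kg.

0.000772 kg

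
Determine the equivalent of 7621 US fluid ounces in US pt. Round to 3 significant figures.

1 US fluid ounce = 0.0625000 US pints.
Then 7621 × 0.0625000 ≈ 476 US pt.

476 US pints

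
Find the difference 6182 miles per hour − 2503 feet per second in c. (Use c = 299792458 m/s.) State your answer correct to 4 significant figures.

6.674 × 10^-6 times the speed of light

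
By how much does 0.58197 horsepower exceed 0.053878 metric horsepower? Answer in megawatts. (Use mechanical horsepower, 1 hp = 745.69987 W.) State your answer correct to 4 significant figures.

0.0003943 MW

0.58197 hp = 0.000433975 MW and 0.053878 PS = 3.96272e-5 MW.
0.000433975 − 3.96272e-5 ≈ 0.0003943 MW.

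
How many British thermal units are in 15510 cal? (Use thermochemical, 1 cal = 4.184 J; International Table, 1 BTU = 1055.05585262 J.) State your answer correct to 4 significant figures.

1 calorie = 0.00396567 British thermal units.
15510 × 0.00396567 ≈ 61.51 BTU.

61.51 BTU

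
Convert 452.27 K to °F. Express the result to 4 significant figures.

354.4 degrees Fahrenheit

K = (°F + 459.67) × 5/9.
Applying the formula gives 354.4 °F.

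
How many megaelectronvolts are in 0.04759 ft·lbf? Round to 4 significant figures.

1 foot-pound = 8.46235 × 10^12 MeV.
0.04759 × 8.46235 × 10^12 ≈ 4.027 × 10^11 MeV.

4.027 × 10^11 megaelectronvolts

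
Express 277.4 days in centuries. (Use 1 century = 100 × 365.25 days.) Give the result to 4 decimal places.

1 d = 2.73785 × 10^-5 centuries.
So 277.4 × 2.73785 × 10^-5 ≈ 0.0076 century.

0.0076 century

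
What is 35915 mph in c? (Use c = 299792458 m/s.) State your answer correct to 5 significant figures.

5.3555 × 10^-5 times the speed of light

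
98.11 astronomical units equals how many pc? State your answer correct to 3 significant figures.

0.000476 pc

1 au = 4.84814e-6 parsecs.
98.11 × 4.84814e-6 ≈ 0.000476 pc.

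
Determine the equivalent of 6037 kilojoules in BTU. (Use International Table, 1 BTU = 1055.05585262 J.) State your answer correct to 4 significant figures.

1 kJ = 0.947817 British thermal units.
Thus 6037 × 0.947817 ≈ 5722 BTU.

5722 BTU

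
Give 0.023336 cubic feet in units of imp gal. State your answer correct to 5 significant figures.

0.14536 imp gal

1 cubic foot = 6.22884 imperial gallons.
Thus 0.023336 × 6.22884 ≈ 0.14536 imp gal.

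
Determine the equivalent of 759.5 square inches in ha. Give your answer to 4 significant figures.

4.900e-5 ha

1 in² = 6.45160e-8 ha.
Thus 759.5 × 6.45160e-8 ≈ 4.900e-5 ha.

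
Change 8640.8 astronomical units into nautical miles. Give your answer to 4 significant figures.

1 au = 8.07764 × 10^7 nmi.
Thus 8640.8 × 8.07764 × 10^7 ≈ 6.980 × 10^11 nmi.

6.980 × 10^11 nautical miles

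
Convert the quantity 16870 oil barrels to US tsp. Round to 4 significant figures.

5.442 × 10^8 US tsp

1 oil barrel = 32256.0 US teaspoons.
16870 × 32256.0 ≈ 5.442 × 10^8 US tsp.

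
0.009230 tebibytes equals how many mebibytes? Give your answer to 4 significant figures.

9678 MiB

1 tebibyte = 1.04858e+6 MiB.
So 0.009230 × 1.04858e+6 ≈ 9678 MiB.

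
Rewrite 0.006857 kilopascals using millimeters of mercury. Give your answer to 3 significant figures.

0.0514 millimeters of mercury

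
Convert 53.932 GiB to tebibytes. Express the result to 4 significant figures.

0.05267 TiB

1 gibibyte = 0.0009765625 tebibytes.
Thus 53.932 × 0.0009765625 ≈ 0.05267 TiB.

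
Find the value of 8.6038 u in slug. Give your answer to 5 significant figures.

1 u = 1.13783e-28 slugs.
8.6038 × 1.13783e-28 ≈ 9.7897e-28 slug.

9.7897e-28 slug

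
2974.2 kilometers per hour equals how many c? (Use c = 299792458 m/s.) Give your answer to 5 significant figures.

1 kilometer per hour = 9.26567 × 10^-10 c.
2974.2 × 9.26567 × 10^-10 ≈ 2.7558 × 10^-6 c.

2.7558 × 10^-6 c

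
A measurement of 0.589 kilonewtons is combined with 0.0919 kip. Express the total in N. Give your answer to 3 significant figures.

0.589 kN = 589.000 N and 0.0919 kip = 408.792 N.
589.000 + 408.792 ≈ 998 N.

998 newtons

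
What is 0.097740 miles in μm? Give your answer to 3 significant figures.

1.57 × 10^8 micrometers

1 mi = 1.60934 × 10^9 μm.
So 0.097740 × 1.60934 × 10^9 ≈ 1.57 × 10^8 μm.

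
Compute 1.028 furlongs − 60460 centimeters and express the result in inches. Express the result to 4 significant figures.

-15660 in

1.028 furlong = 8141.76 in and 60460 cm = 23803.1 in.
8141.76 − 23803.1 ≈ -15660 in.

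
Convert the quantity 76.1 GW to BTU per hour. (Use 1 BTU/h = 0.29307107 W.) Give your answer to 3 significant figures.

1 gigawatt = 3.41214e+9 BTU/h.
Thus 76.1 × 3.41214e+9 ≈ 2.60e+11 BTU/h.

2.60e+11 BTU/h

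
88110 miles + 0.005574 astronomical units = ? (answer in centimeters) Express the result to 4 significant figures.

88110 mi = 1.41799 × 10^10 cm and 0.005574 au = 8.33859 × 10^10 cm.
1.41799 × 10^10 + 8.33859 × 10^10 ≈ 9.757 × 10^10 cm.

9.757 × 10^10 cm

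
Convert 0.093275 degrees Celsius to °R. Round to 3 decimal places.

491.838 °R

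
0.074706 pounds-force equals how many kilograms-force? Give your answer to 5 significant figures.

1 pound-force = 0.453592 kgf.
So 0.074706 × 0.453592 ≈ 0.033886 kgf.

0.033886 kilograms-force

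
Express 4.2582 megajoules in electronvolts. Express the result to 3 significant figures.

1 MJ = 6.24151 × 10^24 eV.
So 4.2582 × 6.24151 × 10^24 ≈ 2.66 × 10^25 eV.

2.66 × 10^25 electronvolts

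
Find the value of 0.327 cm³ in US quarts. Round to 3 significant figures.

1 cubic centimeter = 0.00105669 US qt.
So 0.327 × 0.00105669 ≈ 0.000346 US qt.

0.000346 US qt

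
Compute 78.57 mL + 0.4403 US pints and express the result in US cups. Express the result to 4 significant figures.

1.213 US cup

78.57 mL = 0.332096 US cup and 0.4403 US pt = 0.880600 US cup.
0.332096 + 0.880600 ≈ 1.213 US cup.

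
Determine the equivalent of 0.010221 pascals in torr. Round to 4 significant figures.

7.666e-5 torr

1 pascal = 0.00750062 torr.
Thus 0.010221 × 0.00750062 ≈ 7.666e-5 torr.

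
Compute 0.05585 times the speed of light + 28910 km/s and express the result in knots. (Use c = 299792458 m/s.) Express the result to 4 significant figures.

0.05585 c = 3.25466e+7 kn and 28910 km/s = 5.61965e+7 kn.
3.25466e+7 + 5.61965e+7 ≈ 8.874e+7 kn.

8.874e+7 kn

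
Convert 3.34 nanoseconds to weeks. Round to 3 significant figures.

5.52e-15 weeks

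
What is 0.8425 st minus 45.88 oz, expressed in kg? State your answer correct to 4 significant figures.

4.049 kg

0.8425 st = 5.35012 kg and 45.88 oz = 1.30068 kg.
5.35012 − 1.30068 ≈ 4.049 kg.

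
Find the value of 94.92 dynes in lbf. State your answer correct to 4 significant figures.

0.0002134 lbf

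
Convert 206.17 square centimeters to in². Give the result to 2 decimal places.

1 square centimeter = 0.155000 square inches.
Thus 206.17 × 0.155000 ≈ 31.96 in².

31.96 in²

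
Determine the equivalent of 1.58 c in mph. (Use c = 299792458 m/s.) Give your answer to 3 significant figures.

1.06 × 10^9 mph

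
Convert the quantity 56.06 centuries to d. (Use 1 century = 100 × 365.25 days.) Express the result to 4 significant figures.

1 century = 36525.0 days.
So 56.06 × 36525.0 ≈ 2.048e+6 d.

2.048e+6 d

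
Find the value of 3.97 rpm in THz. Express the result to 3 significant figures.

1 revolution per minute = 1.66667e-14 THz.
Thus 3.97 × 1.66667e-14 ≈ 6.62e-14 THz.

6.62e-14 THz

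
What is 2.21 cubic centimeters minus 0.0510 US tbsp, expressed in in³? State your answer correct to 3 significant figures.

0.0888 cubic inches

2.21 cm³ = 0.134862 in³ and 0.0510 US tbsp = 0.0460195 in³.
0.134862 − 0.0460195 ≈ 0.0888 in³.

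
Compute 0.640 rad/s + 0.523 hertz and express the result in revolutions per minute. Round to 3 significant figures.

0.640 rad/s = 6.11155 rpm and 0.523 Hz = 31.3800 rpm.
6.11155 + 31.3800 ≈ 37.5 rpm.

37.5 revolutions per minute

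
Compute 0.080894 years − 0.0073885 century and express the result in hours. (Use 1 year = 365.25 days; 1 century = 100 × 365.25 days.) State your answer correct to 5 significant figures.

0.080894 yr = 709.117 h and 0.0073885 century = 6476.76 h.
709.117 − 6476.76 ≈ -5767.6 h.

-5767.6 hours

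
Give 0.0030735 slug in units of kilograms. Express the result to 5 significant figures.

1 slug = 14.5939 kilograms.
So 0.0030735 × 14.5939 ≈ 0.044854 kg.

0.044854 kg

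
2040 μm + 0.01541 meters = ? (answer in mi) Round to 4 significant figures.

2040 μm = 1.26760e-6 mi and 0.01541 m = 9.57533e-6 mi.
1.26760e-6 + 9.57533e-6 ≈ 1.084e-5 mi.

1.084e-5 miles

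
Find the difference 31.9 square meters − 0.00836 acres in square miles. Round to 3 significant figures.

31.9 m² = 1.23167 × 10^-5 mi² and 0.00836 acre = 1.30625 × 10^-5 mi².
1.23167 × 10^-5 − 1.30625 × 10^-5 ≈ -7.46 × 10^-7 mi².

-7.46 × 10^-7 mi²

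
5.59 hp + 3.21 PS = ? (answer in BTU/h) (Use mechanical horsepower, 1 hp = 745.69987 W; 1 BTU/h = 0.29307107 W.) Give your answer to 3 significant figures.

22300 BTU/h

5.59 hp = 14223.4 BTU/h and 3.21 PS = 8055.90 BTU/h.
14223.4 + 8055.90 ≈ 22300 BTU/h.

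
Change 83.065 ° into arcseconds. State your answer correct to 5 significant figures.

299030 arcseconds

1 ° = 3600.00 arcseconds.
Thus 83.065 × 3600.00 ≈ 299030 arcsec.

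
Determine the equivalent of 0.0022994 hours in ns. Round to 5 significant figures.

8.2778e+9 ns

1 h = 3.60000e+12 ns.
0.0022994 × 3.60000e+12 ≈ 8.2778e+9 ns.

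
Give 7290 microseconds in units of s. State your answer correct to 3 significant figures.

0.00729 s

1 μs = 1.00000 × 10^-6 s.
Then 7290 × 1.00000 × 10^-6 ≈ 0.00729 s.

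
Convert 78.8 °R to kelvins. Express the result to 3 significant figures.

43.8 K

°R = K × 9/5.
Applying the formula gives 43.8 K.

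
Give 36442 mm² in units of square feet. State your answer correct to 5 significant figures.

0.39226 square feet

1 square millimeter = 1.07639e-5 ft².
Then 36442 × 1.07639e-5 ≈ 0.39226 ft².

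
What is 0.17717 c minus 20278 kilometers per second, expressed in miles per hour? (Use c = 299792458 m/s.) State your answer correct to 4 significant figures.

0.17717 c = 1.18813 × 10^8 mph and 20278 km/s = 4.53606 × 10^7 mph.
1.18813 × 10^8 − 4.53606 × 10^7 ≈ 7.345 × 10^7 mph.

7.345 × 10^7 miles per hour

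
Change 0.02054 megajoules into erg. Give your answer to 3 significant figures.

2.05e+11 erg

1 megajoule = 1.00000e+13 erg.
Thus 0.02054 × 1.00000e+13 ≈ 2.05e+11 erg.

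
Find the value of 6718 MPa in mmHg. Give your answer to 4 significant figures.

5.039e+7 mmHg

1 megapascal = 7500.62 millimeters of mercury.
So 6718 × 7500.62 ≈ 5.039e+7 mmHg.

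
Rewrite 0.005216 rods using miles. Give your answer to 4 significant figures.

1 rod = 0.00312500 miles.
Thus 0.005216 × 0.00312500 ≈ 1.630 × 10^-5 mi.

1.630 × 10^-5 miles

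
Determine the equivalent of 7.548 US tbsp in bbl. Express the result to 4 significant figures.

1 US tablespoon = 9.30060 × 10^-5 oil barrels.
7.548 × 9.30060 × 10^-5 ≈ 0.0007020 bbl.

0.0007020 bbl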